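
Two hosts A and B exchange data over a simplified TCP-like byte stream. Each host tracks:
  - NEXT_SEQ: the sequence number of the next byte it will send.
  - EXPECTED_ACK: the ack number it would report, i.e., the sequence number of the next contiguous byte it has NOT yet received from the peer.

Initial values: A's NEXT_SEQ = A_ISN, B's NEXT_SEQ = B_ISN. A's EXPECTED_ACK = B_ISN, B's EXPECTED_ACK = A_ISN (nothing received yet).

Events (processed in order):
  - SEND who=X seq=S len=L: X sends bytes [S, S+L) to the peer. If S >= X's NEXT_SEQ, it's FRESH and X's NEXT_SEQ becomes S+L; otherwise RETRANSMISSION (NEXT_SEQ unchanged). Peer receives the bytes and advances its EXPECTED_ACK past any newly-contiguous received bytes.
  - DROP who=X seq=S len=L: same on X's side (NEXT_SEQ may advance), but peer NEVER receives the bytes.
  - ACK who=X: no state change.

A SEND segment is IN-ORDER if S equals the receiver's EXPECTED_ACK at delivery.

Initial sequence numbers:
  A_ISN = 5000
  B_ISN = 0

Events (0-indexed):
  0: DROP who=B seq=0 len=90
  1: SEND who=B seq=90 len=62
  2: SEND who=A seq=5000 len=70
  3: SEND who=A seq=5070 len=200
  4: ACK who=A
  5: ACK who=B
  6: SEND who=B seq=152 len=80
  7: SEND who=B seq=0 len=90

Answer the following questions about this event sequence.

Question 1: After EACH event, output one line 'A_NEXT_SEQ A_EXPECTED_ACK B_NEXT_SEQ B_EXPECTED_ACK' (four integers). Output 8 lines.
5000 0 90 5000
5000 0 152 5000
5070 0 152 5070
5270 0 152 5270
5270 0 152 5270
5270 0 152 5270
5270 0 232 5270
5270 232 232 5270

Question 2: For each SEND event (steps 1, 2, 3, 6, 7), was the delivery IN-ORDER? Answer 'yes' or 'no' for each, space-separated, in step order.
Step 1: SEND seq=90 -> out-of-order
Step 2: SEND seq=5000 -> in-order
Step 3: SEND seq=5070 -> in-order
Step 6: SEND seq=152 -> out-of-order
Step 7: SEND seq=0 -> in-order

Answer: no yes yes no yes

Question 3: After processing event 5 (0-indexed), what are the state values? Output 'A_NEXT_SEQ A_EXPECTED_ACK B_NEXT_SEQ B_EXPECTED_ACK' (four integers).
After event 0: A_seq=5000 A_ack=0 B_seq=90 B_ack=5000
After event 1: A_seq=5000 A_ack=0 B_seq=152 B_ack=5000
After event 2: A_seq=5070 A_ack=0 B_seq=152 B_ack=5070
After event 3: A_seq=5270 A_ack=0 B_seq=152 B_ack=5270
After event 4: A_seq=5270 A_ack=0 B_seq=152 B_ack=5270
After event 5: A_seq=5270 A_ack=0 B_seq=152 B_ack=5270

5270 0 152 5270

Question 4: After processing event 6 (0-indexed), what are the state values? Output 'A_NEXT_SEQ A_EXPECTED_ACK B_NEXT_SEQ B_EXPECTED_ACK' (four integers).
After event 0: A_seq=5000 A_ack=0 B_seq=90 B_ack=5000
After event 1: A_seq=5000 A_ack=0 B_seq=152 B_ack=5000
After event 2: A_seq=5070 A_ack=0 B_seq=152 B_ack=5070
After event 3: A_seq=5270 A_ack=0 B_seq=152 B_ack=5270
After event 4: A_seq=5270 A_ack=0 B_seq=152 B_ack=5270
After event 5: A_seq=5270 A_ack=0 B_seq=152 B_ack=5270
After event 6: A_seq=5270 A_ack=0 B_seq=232 B_ack=5270

5270 0 232 5270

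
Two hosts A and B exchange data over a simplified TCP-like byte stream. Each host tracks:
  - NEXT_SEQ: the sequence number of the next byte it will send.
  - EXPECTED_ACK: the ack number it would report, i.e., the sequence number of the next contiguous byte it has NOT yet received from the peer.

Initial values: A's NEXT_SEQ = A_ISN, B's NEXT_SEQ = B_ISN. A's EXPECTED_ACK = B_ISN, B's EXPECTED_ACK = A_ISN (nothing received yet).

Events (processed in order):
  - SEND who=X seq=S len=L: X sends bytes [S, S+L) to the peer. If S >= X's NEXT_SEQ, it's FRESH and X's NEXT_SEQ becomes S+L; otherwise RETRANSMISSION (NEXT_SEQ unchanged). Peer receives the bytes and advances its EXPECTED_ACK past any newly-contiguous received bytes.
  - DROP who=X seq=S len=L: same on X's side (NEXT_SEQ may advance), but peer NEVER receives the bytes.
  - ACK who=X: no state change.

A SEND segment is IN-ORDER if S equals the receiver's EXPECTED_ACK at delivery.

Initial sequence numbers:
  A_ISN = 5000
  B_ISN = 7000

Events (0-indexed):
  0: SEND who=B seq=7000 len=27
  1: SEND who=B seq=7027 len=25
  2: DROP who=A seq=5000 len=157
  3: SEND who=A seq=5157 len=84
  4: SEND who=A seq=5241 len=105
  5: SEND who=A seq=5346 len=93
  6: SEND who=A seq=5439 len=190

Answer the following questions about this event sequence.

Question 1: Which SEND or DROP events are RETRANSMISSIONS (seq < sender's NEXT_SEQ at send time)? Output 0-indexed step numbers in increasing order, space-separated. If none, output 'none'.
Answer: none

Derivation:
Step 0: SEND seq=7000 -> fresh
Step 1: SEND seq=7027 -> fresh
Step 2: DROP seq=5000 -> fresh
Step 3: SEND seq=5157 -> fresh
Step 4: SEND seq=5241 -> fresh
Step 5: SEND seq=5346 -> fresh
Step 6: SEND seq=5439 -> fresh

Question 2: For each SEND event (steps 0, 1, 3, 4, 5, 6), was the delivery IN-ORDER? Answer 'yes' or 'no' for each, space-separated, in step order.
Step 0: SEND seq=7000 -> in-order
Step 1: SEND seq=7027 -> in-order
Step 3: SEND seq=5157 -> out-of-order
Step 4: SEND seq=5241 -> out-of-order
Step 5: SEND seq=5346 -> out-of-order
Step 6: SEND seq=5439 -> out-of-order

Answer: yes yes no no no no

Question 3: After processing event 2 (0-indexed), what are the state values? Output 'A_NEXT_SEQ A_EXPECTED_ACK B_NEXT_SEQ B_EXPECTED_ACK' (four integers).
After event 0: A_seq=5000 A_ack=7027 B_seq=7027 B_ack=5000
After event 1: A_seq=5000 A_ack=7052 B_seq=7052 B_ack=5000
After event 2: A_seq=5157 A_ack=7052 B_seq=7052 B_ack=5000

5157 7052 7052 5000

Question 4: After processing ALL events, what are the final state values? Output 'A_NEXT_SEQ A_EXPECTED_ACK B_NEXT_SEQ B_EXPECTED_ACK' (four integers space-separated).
After event 0: A_seq=5000 A_ack=7027 B_seq=7027 B_ack=5000
After event 1: A_seq=5000 A_ack=7052 B_seq=7052 B_ack=5000
After event 2: A_seq=5157 A_ack=7052 B_seq=7052 B_ack=5000
After event 3: A_seq=5241 A_ack=7052 B_seq=7052 B_ack=5000
After event 4: A_seq=5346 A_ack=7052 B_seq=7052 B_ack=5000
After event 5: A_seq=5439 A_ack=7052 B_seq=7052 B_ack=5000
After event 6: A_seq=5629 A_ack=7052 B_seq=7052 B_ack=5000

Answer: 5629 7052 7052 5000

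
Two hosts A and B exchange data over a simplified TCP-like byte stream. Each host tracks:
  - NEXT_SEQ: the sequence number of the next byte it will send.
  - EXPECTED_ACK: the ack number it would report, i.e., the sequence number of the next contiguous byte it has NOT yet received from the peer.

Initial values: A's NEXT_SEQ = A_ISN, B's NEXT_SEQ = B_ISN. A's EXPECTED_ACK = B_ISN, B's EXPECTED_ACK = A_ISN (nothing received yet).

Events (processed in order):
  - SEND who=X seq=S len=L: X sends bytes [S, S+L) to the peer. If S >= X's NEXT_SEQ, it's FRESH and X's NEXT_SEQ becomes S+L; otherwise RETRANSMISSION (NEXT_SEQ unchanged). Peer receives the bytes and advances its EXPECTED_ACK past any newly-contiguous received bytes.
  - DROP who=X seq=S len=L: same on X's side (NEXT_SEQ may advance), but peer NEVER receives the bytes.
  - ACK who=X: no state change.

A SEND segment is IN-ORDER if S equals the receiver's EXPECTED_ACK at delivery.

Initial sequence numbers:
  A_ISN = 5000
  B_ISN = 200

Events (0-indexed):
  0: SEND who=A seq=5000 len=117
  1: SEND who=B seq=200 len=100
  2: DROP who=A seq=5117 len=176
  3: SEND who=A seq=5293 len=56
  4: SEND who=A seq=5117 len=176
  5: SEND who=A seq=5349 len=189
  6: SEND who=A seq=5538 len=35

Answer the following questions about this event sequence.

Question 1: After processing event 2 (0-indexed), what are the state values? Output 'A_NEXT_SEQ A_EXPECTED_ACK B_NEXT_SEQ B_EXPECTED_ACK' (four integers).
After event 0: A_seq=5117 A_ack=200 B_seq=200 B_ack=5117
After event 1: A_seq=5117 A_ack=300 B_seq=300 B_ack=5117
After event 2: A_seq=5293 A_ack=300 B_seq=300 B_ack=5117

5293 300 300 5117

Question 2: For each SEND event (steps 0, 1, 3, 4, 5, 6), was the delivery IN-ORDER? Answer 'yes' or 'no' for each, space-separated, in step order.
Step 0: SEND seq=5000 -> in-order
Step 1: SEND seq=200 -> in-order
Step 3: SEND seq=5293 -> out-of-order
Step 4: SEND seq=5117 -> in-order
Step 5: SEND seq=5349 -> in-order
Step 6: SEND seq=5538 -> in-order

Answer: yes yes no yes yes yes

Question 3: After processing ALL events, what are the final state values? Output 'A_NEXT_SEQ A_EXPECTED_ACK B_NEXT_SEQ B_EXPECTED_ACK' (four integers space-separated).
Answer: 5573 300 300 5573

Derivation:
After event 0: A_seq=5117 A_ack=200 B_seq=200 B_ack=5117
After event 1: A_seq=5117 A_ack=300 B_seq=300 B_ack=5117
After event 2: A_seq=5293 A_ack=300 B_seq=300 B_ack=5117
After event 3: A_seq=5349 A_ack=300 B_seq=300 B_ack=5117
After event 4: A_seq=5349 A_ack=300 B_seq=300 B_ack=5349
After event 5: A_seq=5538 A_ack=300 B_seq=300 B_ack=5538
After event 6: A_seq=5573 A_ack=300 B_seq=300 B_ack=5573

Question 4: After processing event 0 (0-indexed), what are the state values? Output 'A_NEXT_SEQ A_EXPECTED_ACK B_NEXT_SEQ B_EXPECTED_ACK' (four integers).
After event 0: A_seq=5117 A_ack=200 B_seq=200 B_ack=5117

5117 200 200 5117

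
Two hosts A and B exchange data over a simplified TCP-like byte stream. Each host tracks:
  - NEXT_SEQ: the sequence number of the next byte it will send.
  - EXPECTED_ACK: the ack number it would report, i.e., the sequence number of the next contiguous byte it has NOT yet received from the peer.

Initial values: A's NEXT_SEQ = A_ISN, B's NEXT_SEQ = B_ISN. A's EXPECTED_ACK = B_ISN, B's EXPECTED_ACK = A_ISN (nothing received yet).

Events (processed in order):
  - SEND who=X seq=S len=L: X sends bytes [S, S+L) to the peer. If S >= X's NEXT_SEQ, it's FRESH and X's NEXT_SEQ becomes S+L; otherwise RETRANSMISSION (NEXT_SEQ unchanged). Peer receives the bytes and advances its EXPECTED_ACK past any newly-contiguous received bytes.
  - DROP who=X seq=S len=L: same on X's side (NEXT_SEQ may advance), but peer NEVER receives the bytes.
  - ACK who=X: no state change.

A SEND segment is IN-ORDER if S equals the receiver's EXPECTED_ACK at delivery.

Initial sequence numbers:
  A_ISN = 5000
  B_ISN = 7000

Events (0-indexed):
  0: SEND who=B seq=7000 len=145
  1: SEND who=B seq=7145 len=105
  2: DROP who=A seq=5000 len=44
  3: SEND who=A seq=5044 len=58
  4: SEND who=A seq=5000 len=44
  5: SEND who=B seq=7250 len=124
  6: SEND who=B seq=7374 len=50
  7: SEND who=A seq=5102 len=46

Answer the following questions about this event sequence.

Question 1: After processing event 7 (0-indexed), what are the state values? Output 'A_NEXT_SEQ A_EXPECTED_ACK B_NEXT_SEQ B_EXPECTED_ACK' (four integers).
After event 0: A_seq=5000 A_ack=7145 B_seq=7145 B_ack=5000
After event 1: A_seq=5000 A_ack=7250 B_seq=7250 B_ack=5000
After event 2: A_seq=5044 A_ack=7250 B_seq=7250 B_ack=5000
After event 3: A_seq=5102 A_ack=7250 B_seq=7250 B_ack=5000
After event 4: A_seq=5102 A_ack=7250 B_seq=7250 B_ack=5102
After event 5: A_seq=5102 A_ack=7374 B_seq=7374 B_ack=5102
After event 6: A_seq=5102 A_ack=7424 B_seq=7424 B_ack=5102
After event 7: A_seq=5148 A_ack=7424 B_seq=7424 B_ack=5148

5148 7424 7424 5148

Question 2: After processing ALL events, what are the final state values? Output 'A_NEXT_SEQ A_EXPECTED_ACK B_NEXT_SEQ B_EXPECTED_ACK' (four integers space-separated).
After event 0: A_seq=5000 A_ack=7145 B_seq=7145 B_ack=5000
After event 1: A_seq=5000 A_ack=7250 B_seq=7250 B_ack=5000
After event 2: A_seq=5044 A_ack=7250 B_seq=7250 B_ack=5000
After event 3: A_seq=5102 A_ack=7250 B_seq=7250 B_ack=5000
After event 4: A_seq=5102 A_ack=7250 B_seq=7250 B_ack=5102
After event 5: A_seq=5102 A_ack=7374 B_seq=7374 B_ack=5102
After event 6: A_seq=5102 A_ack=7424 B_seq=7424 B_ack=5102
After event 7: A_seq=5148 A_ack=7424 B_seq=7424 B_ack=5148

Answer: 5148 7424 7424 5148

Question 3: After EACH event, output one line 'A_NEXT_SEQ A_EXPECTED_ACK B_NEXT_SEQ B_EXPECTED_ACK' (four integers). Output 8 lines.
5000 7145 7145 5000
5000 7250 7250 5000
5044 7250 7250 5000
5102 7250 7250 5000
5102 7250 7250 5102
5102 7374 7374 5102
5102 7424 7424 5102
5148 7424 7424 5148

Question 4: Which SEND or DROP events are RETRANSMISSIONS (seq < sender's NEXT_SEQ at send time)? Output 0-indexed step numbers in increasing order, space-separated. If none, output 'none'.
Step 0: SEND seq=7000 -> fresh
Step 1: SEND seq=7145 -> fresh
Step 2: DROP seq=5000 -> fresh
Step 3: SEND seq=5044 -> fresh
Step 4: SEND seq=5000 -> retransmit
Step 5: SEND seq=7250 -> fresh
Step 6: SEND seq=7374 -> fresh
Step 7: SEND seq=5102 -> fresh

Answer: 4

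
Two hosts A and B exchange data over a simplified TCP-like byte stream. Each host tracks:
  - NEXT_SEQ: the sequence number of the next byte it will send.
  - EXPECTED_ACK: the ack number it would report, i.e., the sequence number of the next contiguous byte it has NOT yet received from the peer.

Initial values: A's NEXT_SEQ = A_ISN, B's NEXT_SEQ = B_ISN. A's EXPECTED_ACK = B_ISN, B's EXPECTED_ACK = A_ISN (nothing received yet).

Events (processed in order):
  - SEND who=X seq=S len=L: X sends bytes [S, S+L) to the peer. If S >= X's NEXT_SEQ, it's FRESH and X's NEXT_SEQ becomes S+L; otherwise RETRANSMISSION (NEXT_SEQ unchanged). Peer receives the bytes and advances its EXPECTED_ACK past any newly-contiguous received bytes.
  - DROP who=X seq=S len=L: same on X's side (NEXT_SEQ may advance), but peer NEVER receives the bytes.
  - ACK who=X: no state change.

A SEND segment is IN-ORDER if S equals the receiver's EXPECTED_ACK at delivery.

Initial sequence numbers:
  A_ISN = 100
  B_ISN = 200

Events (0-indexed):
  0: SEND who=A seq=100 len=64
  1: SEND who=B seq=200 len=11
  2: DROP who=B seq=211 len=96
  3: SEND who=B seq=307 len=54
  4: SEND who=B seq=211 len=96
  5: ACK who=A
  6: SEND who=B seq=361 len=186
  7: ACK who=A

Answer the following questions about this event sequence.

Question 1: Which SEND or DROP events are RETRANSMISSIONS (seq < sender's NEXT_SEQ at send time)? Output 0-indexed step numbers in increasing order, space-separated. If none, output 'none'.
Step 0: SEND seq=100 -> fresh
Step 1: SEND seq=200 -> fresh
Step 2: DROP seq=211 -> fresh
Step 3: SEND seq=307 -> fresh
Step 4: SEND seq=211 -> retransmit
Step 6: SEND seq=361 -> fresh

Answer: 4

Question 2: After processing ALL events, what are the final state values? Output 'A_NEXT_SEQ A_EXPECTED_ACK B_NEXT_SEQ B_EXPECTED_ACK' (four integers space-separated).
After event 0: A_seq=164 A_ack=200 B_seq=200 B_ack=164
After event 1: A_seq=164 A_ack=211 B_seq=211 B_ack=164
After event 2: A_seq=164 A_ack=211 B_seq=307 B_ack=164
After event 3: A_seq=164 A_ack=211 B_seq=361 B_ack=164
After event 4: A_seq=164 A_ack=361 B_seq=361 B_ack=164
After event 5: A_seq=164 A_ack=361 B_seq=361 B_ack=164
After event 6: A_seq=164 A_ack=547 B_seq=547 B_ack=164
After event 7: A_seq=164 A_ack=547 B_seq=547 B_ack=164

Answer: 164 547 547 164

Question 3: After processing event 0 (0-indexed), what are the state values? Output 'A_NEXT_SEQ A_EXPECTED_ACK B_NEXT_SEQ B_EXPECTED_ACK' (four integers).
After event 0: A_seq=164 A_ack=200 B_seq=200 B_ack=164

164 200 200 164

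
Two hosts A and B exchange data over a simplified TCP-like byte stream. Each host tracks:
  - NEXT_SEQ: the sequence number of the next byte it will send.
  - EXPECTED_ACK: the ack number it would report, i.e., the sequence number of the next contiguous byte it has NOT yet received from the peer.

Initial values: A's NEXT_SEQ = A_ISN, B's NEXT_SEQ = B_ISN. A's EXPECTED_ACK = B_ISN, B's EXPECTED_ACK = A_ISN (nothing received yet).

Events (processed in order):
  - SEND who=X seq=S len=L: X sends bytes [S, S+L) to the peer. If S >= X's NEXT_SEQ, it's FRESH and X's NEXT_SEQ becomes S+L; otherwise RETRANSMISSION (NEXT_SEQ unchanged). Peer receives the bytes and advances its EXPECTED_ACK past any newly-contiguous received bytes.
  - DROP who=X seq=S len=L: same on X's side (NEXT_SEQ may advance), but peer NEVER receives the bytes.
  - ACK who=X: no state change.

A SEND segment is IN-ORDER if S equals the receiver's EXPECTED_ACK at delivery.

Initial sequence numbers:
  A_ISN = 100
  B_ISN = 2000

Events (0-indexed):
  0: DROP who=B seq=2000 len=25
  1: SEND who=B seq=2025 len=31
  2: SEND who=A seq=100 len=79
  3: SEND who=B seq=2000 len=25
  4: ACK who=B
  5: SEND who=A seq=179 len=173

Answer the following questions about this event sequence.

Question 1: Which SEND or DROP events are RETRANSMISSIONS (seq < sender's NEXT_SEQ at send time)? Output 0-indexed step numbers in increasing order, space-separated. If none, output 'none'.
Step 0: DROP seq=2000 -> fresh
Step 1: SEND seq=2025 -> fresh
Step 2: SEND seq=100 -> fresh
Step 3: SEND seq=2000 -> retransmit
Step 5: SEND seq=179 -> fresh

Answer: 3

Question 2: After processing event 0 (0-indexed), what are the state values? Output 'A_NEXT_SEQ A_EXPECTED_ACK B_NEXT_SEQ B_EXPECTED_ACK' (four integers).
After event 0: A_seq=100 A_ack=2000 B_seq=2025 B_ack=100

100 2000 2025 100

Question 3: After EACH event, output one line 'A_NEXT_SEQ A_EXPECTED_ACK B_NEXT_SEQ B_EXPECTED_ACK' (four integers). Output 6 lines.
100 2000 2025 100
100 2000 2056 100
179 2000 2056 179
179 2056 2056 179
179 2056 2056 179
352 2056 2056 352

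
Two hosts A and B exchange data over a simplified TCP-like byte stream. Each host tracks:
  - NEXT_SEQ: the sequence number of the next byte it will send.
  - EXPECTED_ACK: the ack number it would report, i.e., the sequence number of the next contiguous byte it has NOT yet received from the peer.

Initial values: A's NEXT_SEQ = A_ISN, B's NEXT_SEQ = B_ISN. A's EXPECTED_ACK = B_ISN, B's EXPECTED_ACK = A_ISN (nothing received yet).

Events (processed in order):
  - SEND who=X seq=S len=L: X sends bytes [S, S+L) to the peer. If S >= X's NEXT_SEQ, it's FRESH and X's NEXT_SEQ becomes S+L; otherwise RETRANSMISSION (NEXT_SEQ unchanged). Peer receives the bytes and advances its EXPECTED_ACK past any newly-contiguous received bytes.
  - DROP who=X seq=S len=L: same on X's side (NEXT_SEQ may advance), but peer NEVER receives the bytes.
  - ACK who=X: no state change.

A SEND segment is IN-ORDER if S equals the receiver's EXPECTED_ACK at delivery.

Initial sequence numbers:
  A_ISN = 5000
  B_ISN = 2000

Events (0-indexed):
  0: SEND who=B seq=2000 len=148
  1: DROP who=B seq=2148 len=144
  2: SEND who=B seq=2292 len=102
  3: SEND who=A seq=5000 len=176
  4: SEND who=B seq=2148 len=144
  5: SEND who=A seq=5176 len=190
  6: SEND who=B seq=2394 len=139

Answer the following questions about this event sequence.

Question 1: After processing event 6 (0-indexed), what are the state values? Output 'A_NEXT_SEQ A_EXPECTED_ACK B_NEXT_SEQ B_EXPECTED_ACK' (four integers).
After event 0: A_seq=5000 A_ack=2148 B_seq=2148 B_ack=5000
After event 1: A_seq=5000 A_ack=2148 B_seq=2292 B_ack=5000
After event 2: A_seq=5000 A_ack=2148 B_seq=2394 B_ack=5000
After event 3: A_seq=5176 A_ack=2148 B_seq=2394 B_ack=5176
After event 4: A_seq=5176 A_ack=2394 B_seq=2394 B_ack=5176
After event 5: A_seq=5366 A_ack=2394 B_seq=2394 B_ack=5366
After event 6: A_seq=5366 A_ack=2533 B_seq=2533 B_ack=5366

5366 2533 2533 5366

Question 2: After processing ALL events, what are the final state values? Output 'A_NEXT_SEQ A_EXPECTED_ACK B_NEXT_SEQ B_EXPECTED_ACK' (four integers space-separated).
After event 0: A_seq=5000 A_ack=2148 B_seq=2148 B_ack=5000
After event 1: A_seq=5000 A_ack=2148 B_seq=2292 B_ack=5000
After event 2: A_seq=5000 A_ack=2148 B_seq=2394 B_ack=5000
After event 3: A_seq=5176 A_ack=2148 B_seq=2394 B_ack=5176
After event 4: A_seq=5176 A_ack=2394 B_seq=2394 B_ack=5176
After event 5: A_seq=5366 A_ack=2394 B_seq=2394 B_ack=5366
After event 6: A_seq=5366 A_ack=2533 B_seq=2533 B_ack=5366

Answer: 5366 2533 2533 5366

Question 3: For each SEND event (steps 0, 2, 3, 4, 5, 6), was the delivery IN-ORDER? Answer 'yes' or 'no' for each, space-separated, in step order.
Step 0: SEND seq=2000 -> in-order
Step 2: SEND seq=2292 -> out-of-order
Step 3: SEND seq=5000 -> in-order
Step 4: SEND seq=2148 -> in-order
Step 5: SEND seq=5176 -> in-order
Step 6: SEND seq=2394 -> in-order

Answer: yes no yes yes yes yes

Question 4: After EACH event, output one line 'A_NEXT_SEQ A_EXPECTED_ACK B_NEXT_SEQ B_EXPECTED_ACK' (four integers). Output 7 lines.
5000 2148 2148 5000
5000 2148 2292 5000
5000 2148 2394 5000
5176 2148 2394 5176
5176 2394 2394 5176
5366 2394 2394 5366
5366 2533 2533 5366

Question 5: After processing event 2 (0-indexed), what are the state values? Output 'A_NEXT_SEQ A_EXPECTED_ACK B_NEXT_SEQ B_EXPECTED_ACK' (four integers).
After event 0: A_seq=5000 A_ack=2148 B_seq=2148 B_ack=5000
After event 1: A_seq=5000 A_ack=2148 B_seq=2292 B_ack=5000
After event 2: A_seq=5000 A_ack=2148 B_seq=2394 B_ack=5000

5000 2148 2394 5000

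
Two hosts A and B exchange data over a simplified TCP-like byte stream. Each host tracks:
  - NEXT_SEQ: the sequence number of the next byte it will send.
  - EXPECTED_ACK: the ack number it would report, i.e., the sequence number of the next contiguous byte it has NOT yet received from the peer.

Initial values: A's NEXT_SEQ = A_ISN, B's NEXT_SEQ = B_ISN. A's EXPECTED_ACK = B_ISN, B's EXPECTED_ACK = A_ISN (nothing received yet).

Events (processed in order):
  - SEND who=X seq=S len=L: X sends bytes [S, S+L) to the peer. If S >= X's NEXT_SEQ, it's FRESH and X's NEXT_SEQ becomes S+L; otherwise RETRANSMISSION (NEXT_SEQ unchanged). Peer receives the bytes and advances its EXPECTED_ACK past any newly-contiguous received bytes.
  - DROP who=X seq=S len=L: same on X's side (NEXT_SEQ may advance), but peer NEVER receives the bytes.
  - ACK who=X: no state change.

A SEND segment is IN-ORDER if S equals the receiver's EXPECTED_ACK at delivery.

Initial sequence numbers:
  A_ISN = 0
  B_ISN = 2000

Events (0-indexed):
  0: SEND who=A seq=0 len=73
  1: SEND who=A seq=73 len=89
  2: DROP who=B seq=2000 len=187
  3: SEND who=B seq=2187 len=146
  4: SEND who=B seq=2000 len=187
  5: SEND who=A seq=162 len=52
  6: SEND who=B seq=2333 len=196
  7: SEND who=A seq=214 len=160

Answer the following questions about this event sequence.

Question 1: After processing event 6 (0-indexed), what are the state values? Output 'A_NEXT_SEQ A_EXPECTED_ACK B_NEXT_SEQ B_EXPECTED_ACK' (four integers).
After event 0: A_seq=73 A_ack=2000 B_seq=2000 B_ack=73
After event 1: A_seq=162 A_ack=2000 B_seq=2000 B_ack=162
After event 2: A_seq=162 A_ack=2000 B_seq=2187 B_ack=162
After event 3: A_seq=162 A_ack=2000 B_seq=2333 B_ack=162
After event 4: A_seq=162 A_ack=2333 B_seq=2333 B_ack=162
After event 5: A_seq=214 A_ack=2333 B_seq=2333 B_ack=214
After event 6: A_seq=214 A_ack=2529 B_seq=2529 B_ack=214

214 2529 2529 214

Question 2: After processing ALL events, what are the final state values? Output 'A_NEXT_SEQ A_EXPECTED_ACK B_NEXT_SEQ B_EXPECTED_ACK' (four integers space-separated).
After event 0: A_seq=73 A_ack=2000 B_seq=2000 B_ack=73
After event 1: A_seq=162 A_ack=2000 B_seq=2000 B_ack=162
After event 2: A_seq=162 A_ack=2000 B_seq=2187 B_ack=162
After event 3: A_seq=162 A_ack=2000 B_seq=2333 B_ack=162
After event 4: A_seq=162 A_ack=2333 B_seq=2333 B_ack=162
After event 5: A_seq=214 A_ack=2333 B_seq=2333 B_ack=214
After event 6: A_seq=214 A_ack=2529 B_seq=2529 B_ack=214
After event 7: A_seq=374 A_ack=2529 B_seq=2529 B_ack=374

Answer: 374 2529 2529 374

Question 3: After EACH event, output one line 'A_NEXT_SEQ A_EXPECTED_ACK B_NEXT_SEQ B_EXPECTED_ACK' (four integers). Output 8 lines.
73 2000 2000 73
162 2000 2000 162
162 2000 2187 162
162 2000 2333 162
162 2333 2333 162
214 2333 2333 214
214 2529 2529 214
374 2529 2529 374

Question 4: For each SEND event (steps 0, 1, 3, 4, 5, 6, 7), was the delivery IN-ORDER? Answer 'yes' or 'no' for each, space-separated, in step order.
Step 0: SEND seq=0 -> in-order
Step 1: SEND seq=73 -> in-order
Step 3: SEND seq=2187 -> out-of-order
Step 4: SEND seq=2000 -> in-order
Step 5: SEND seq=162 -> in-order
Step 6: SEND seq=2333 -> in-order
Step 7: SEND seq=214 -> in-order

Answer: yes yes no yes yes yes yes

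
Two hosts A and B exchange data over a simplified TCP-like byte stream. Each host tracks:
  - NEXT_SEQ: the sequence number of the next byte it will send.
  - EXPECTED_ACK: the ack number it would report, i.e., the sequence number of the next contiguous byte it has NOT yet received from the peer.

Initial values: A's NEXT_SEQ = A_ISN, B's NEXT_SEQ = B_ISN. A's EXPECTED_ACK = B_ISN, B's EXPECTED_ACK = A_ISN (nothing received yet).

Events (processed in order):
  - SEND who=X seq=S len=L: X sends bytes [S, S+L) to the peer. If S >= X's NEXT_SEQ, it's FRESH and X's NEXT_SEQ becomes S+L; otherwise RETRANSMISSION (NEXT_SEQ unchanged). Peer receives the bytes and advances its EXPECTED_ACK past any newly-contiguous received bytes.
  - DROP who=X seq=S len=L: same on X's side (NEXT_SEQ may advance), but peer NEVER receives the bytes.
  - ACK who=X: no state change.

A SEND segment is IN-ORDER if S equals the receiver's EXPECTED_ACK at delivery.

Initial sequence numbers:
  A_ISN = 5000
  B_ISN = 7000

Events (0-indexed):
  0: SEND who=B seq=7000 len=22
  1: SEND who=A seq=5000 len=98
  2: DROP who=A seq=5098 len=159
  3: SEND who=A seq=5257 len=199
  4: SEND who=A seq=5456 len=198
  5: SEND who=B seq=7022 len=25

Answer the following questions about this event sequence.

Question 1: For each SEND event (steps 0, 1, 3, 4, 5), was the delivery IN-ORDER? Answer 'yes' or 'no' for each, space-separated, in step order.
Step 0: SEND seq=7000 -> in-order
Step 1: SEND seq=5000 -> in-order
Step 3: SEND seq=5257 -> out-of-order
Step 4: SEND seq=5456 -> out-of-order
Step 5: SEND seq=7022 -> in-order

Answer: yes yes no no yes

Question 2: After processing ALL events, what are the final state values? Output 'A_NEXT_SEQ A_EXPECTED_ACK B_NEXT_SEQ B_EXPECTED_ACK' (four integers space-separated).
After event 0: A_seq=5000 A_ack=7022 B_seq=7022 B_ack=5000
After event 1: A_seq=5098 A_ack=7022 B_seq=7022 B_ack=5098
After event 2: A_seq=5257 A_ack=7022 B_seq=7022 B_ack=5098
After event 3: A_seq=5456 A_ack=7022 B_seq=7022 B_ack=5098
After event 4: A_seq=5654 A_ack=7022 B_seq=7022 B_ack=5098
After event 5: A_seq=5654 A_ack=7047 B_seq=7047 B_ack=5098

Answer: 5654 7047 7047 5098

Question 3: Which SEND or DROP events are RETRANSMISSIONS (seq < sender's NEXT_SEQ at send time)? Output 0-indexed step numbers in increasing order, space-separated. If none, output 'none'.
Answer: none

Derivation:
Step 0: SEND seq=7000 -> fresh
Step 1: SEND seq=5000 -> fresh
Step 2: DROP seq=5098 -> fresh
Step 3: SEND seq=5257 -> fresh
Step 4: SEND seq=5456 -> fresh
Step 5: SEND seq=7022 -> fresh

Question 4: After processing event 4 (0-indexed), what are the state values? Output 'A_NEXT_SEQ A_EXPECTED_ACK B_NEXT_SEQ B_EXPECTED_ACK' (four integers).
After event 0: A_seq=5000 A_ack=7022 B_seq=7022 B_ack=5000
After event 1: A_seq=5098 A_ack=7022 B_seq=7022 B_ack=5098
After event 2: A_seq=5257 A_ack=7022 B_seq=7022 B_ack=5098
After event 3: A_seq=5456 A_ack=7022 B_seq=7022 B_ack=5098
After event 4: A_seq=5654 A_ack=7022 B_seq=7022 B_ack=5098

5654 7022 7022 5098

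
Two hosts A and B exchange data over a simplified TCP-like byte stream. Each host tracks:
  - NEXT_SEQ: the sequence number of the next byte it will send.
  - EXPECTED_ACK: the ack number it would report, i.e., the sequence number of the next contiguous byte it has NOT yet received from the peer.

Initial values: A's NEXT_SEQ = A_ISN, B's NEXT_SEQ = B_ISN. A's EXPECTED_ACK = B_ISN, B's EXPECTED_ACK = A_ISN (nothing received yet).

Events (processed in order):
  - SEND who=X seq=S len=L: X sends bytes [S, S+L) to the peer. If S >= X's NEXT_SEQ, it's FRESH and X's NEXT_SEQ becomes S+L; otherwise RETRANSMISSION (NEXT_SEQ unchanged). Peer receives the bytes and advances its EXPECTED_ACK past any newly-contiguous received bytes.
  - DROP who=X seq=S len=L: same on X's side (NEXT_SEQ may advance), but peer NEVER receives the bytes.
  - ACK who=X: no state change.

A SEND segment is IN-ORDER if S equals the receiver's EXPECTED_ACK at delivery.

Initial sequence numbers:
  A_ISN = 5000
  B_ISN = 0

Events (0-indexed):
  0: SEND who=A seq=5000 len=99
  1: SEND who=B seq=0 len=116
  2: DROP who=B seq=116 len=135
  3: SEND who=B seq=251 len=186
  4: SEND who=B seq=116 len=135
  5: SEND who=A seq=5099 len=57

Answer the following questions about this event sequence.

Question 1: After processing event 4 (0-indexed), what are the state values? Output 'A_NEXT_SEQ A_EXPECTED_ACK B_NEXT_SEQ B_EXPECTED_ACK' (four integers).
After event 0: A_seq=5099 A_ack=0 B_seq=0 B_ack=5099
After event 1: A_seq=5099 A_ack=116 B_seq=116 B_ack=5099
After event 2: A_seq=5099 A_ack=116 B_seq=251 B_ack=5099
After event 3: A_seq=5099 A_ack=116 B_seq=437 B_ack=5099
After event 4: A_seq=5099 A_ack=437 B_seq=437 B_ack=5099

5099 437 437 5099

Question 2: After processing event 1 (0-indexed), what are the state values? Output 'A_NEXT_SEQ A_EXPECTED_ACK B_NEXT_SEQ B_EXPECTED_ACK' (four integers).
After event 0: A_seq=5099 A_ack=0 B_seq=0 B_ack=5099
After event 1: A_seq=5099 A_ack=116 B_seq=116 B_ack=5099

5099 116 116 5099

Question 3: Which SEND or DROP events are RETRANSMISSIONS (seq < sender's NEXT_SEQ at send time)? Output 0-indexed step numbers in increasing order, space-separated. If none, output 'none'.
Answer: 4

Derivation:
Step 0: SEND seq=5000 -> fresh
Step 1: SEND seq=0 -> fresh
Step 2: DROP seq=116 -> fresh
Step 3: SEND seq=251 -> fresh
Step 4: SEND seq=116 -> retransmit
Step 5: SEND seq=5099 -> fresh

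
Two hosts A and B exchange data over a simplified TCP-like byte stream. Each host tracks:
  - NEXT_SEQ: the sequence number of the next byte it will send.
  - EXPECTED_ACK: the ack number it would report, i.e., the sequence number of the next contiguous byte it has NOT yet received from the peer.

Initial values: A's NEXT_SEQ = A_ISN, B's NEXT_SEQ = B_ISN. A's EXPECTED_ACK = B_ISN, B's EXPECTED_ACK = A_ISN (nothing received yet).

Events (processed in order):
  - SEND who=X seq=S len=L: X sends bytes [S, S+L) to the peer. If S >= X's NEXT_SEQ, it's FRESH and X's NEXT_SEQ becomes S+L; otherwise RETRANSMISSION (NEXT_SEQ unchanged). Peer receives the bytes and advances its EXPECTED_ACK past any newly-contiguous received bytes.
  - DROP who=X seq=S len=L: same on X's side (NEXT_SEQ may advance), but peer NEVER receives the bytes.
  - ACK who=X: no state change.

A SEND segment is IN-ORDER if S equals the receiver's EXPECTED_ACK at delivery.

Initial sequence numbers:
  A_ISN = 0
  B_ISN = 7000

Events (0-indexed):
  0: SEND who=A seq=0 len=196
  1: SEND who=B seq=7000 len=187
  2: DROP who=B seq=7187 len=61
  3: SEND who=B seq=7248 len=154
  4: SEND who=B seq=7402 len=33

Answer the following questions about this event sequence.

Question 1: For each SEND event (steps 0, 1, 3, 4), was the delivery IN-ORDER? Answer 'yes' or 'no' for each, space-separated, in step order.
Answer: yes yes no no

Derivation:
Step 0: SEND seq=0 -> in-order
Step 1: SEND seq=7000 -> in-order
Step 3: SEND seq=7248 -> out-of-order
Step 4: SEND seq=7402 -> out-of-order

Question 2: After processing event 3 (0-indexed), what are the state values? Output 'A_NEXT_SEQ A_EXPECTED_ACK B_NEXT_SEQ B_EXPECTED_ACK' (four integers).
After event 0: A_seq=196 A_ack=7000 B_seq=7000 B_ack=196
After event 1: A_seq=196 A_ack=7187 B_seq=7187 B_ack=196
After event 2: A_seq=196 A_ack=7187 B_seq=7248 B_ack=196
After event 3: A_seq=196 A_ack=7187 B_seq=7402 B_ack=196

196 7187 7402 196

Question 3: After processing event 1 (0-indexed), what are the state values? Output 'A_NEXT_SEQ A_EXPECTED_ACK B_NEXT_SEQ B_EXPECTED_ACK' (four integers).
After event 0: A_seq=196 A_ack=7000 B_seq=7000 B_ack=196
After event 1: A_seq=196 A_ack=7187 B_seq=7187 B_ack=196

196 7187 7187 196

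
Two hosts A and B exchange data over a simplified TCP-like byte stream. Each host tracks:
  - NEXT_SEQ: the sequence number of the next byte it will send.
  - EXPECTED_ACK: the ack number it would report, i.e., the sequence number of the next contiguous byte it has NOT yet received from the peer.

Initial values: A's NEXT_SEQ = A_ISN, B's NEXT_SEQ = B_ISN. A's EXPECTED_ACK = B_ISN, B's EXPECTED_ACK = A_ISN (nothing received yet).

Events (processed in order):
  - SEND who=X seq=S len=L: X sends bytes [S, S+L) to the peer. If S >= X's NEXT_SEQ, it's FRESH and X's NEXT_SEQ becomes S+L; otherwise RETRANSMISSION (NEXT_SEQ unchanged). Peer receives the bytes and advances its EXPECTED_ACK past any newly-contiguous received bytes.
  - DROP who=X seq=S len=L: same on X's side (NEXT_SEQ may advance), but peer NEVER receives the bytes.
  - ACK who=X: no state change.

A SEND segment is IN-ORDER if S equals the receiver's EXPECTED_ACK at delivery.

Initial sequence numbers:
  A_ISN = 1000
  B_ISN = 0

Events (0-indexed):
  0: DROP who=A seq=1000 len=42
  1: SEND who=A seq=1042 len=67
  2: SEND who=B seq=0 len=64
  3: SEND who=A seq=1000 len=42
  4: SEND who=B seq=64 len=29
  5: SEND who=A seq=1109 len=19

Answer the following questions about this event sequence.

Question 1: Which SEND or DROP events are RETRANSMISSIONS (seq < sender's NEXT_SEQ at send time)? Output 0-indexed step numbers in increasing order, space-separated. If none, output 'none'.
Answer: 3

Derivation:
Step 0: DROP seq=1000 -> fresh
Step 1: SEND seq=1042 -> fresh
Step 2: SEND seq=0 -> fresh
Step 3: SEND seq=1000 -> retransmit
Step 4: SEND seq=64 -> fresh
Step 5: SEND seq=1109 -> fresh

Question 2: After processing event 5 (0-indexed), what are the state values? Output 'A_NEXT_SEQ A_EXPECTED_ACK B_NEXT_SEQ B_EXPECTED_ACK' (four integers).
After event 0: A_seq=1042 A_ack=0 B_seq=0 B_ack=1000
After event 1: A_seq=1109 A_ack=0 B_seq=0 B_ack=1000
After event 2: A_seq=1109 A_ack=64 B_seq=64 B_ack=1000
After event 3: A_seq=1109 A_ack=64 B_seq=64 B_ack=1109
After event 4: A_seq=1109 A_ack=93 B_seq=93 B_ack=1109
After event 5: A_seq=1128 A_ack=93 B_seq=93 B_ack=1128

1128 93 93 1128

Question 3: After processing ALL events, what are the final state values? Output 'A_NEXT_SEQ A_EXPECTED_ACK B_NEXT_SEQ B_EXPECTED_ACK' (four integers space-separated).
After event 0: A_seq=1042 A_ack=0 B_seq=0 B_ack=1000
After event 1: A_seq=1109 A_ack=0 B_seq=0 B_ack=1000
After event 2: A_seq=1109 A_ack=64 B_seq=64 B_ack=1000
After event 3: A_seq=1109 A_ack=64 B_seq=64 B_ack=1109
After event 4: A_seq=1109 A_ack=93 B_seq=93 B_ack=1109
After event 5: A_seq=1128 A_ack=93 B_seq=93 B_ack=1128

Answer: 1128 93 93 1128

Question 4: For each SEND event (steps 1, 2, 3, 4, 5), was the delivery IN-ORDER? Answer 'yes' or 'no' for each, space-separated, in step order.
Answer: no yes yes yes yes

Derivation:
Step 1: SEND seq=1042 -> out-of-order
Step 2: SEND seq=0 -> in-order
Step 3: SEND seq=1000 -> in-order
Step 4: SEND seq=64 -> in-order
Step 5: SEND seq=1109 -> in-order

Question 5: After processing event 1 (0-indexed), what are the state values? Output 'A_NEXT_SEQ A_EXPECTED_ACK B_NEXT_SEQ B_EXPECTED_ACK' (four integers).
After event 0: A_seq=1042 A_ack=0 B_seq=0 B_ack=1000
After event 1: A_seq=1109 A_ack=0 B_seq=0 B_ack=1000

1109 0 0 1000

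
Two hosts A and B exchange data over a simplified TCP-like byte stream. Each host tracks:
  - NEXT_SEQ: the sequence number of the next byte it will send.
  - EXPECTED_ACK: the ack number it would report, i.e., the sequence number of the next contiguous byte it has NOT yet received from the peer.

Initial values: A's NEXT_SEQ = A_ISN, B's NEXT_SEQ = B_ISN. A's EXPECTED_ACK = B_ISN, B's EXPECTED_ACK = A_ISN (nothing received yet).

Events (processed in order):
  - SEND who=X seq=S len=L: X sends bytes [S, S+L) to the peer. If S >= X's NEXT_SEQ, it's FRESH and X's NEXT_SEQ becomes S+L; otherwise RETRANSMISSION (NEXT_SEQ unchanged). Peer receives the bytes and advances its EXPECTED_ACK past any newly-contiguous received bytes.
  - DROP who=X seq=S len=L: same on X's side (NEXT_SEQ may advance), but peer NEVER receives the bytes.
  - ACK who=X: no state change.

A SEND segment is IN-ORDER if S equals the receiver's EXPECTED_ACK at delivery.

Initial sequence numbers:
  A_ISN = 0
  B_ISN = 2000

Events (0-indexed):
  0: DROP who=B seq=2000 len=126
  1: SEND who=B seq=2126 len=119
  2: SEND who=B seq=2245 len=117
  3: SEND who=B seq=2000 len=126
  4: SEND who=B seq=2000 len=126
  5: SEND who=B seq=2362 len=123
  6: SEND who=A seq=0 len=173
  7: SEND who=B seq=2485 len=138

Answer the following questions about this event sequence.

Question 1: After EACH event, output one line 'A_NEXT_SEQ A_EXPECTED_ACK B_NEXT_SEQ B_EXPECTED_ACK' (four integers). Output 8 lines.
0 2000 2126 0
0 2000 2245 0
0 2000 2362 0
0 2362 2362 0
0 2362 2362 0
0 2485 2485 0
173 2485 2485 173
173 2623 2623 173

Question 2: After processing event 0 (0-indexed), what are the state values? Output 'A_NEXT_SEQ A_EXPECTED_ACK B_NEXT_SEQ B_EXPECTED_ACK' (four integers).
After event 0: A_seq=0 A_ack=2000 B_seq=2126 B_ack=0

0 2000 2126 0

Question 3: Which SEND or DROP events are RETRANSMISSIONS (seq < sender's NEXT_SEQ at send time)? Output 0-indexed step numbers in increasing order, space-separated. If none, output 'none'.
Answer: 3 4

Derivation:
Step 0: DROP seq=2000 -> fresh
Step 1: SEND seq=2126 -> fresh
Step 2: SEND seq=2245 -> fresh
Step 3: SEND seq=2000 -> retransmit
Step 4: SEND seq=2000 -> retransmit
Step 5: SEND seq=2362 -> fresh
Step 6: SEND seq=0 -> fresh
Step 7: SEND seq=2485 -> fresh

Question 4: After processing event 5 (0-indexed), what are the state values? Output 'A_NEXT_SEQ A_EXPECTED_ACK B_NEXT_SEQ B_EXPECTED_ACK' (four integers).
After event 0: A_seq=0 A_ack=2000 B_seq=2126 B_ack=0
After event 1: A_seq=0 A_ack=2000 B_seq=2245 B_ack=0
After event 2: A_seq=0 A_ack=2000 B_seq=2362 B_ack=0
After event 3: A_seq=0 A_ack=2362 B_seq=2362 B_ack=0
After event 4: A_seq=0 A_ack=2362 B_seq=2362 B_ack=0
After event 5: A_seq=0 A_ack=2485 B_seq=2485 B_ack=0

0 2485 2485 0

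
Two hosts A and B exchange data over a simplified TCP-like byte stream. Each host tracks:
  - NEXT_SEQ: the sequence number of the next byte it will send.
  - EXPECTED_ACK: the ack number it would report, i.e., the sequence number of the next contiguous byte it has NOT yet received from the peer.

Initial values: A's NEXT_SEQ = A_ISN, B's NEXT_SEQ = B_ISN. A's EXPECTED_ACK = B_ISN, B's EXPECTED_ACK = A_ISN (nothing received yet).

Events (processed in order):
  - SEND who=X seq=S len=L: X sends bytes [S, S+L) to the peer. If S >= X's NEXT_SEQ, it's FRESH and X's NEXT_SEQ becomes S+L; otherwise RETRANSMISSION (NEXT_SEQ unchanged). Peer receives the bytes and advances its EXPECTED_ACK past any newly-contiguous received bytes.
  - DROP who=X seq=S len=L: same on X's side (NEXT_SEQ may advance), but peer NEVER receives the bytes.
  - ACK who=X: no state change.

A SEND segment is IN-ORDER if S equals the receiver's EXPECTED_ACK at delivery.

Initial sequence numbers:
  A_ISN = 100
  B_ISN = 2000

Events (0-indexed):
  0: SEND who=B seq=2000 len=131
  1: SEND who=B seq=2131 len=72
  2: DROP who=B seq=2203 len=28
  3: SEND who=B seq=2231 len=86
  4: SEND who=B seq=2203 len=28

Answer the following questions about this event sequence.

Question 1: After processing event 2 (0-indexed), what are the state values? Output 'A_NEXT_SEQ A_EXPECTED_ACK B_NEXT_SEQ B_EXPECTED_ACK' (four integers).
After event 0: A_seq=100 A_ack=2131 B_seq=2131 B_ack=100
After event 1: A_seq=100 A_ack=2203 B_seq=2203 B_ack=100
After event 2: A_seq=100 A_ack=2203 B_seq=2231 B_ack=100

100 2203 2231 100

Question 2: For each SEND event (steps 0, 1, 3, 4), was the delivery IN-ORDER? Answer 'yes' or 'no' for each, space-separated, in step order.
Step 0: SEND seq=2000 -> in-order
Step 1: SEND seq=2131 -> in-order
Step 3: SEND seq=2231 -> out-of-order
Step 4: SEND seq=2203 -> in-order

Answer: yes yes no yes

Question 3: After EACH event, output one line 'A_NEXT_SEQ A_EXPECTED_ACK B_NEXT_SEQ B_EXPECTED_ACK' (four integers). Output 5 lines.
100 2131 2131 100
100 2203 2203 100
100 2203 2231 100
100 2203 2317 100
100 2317 2317 100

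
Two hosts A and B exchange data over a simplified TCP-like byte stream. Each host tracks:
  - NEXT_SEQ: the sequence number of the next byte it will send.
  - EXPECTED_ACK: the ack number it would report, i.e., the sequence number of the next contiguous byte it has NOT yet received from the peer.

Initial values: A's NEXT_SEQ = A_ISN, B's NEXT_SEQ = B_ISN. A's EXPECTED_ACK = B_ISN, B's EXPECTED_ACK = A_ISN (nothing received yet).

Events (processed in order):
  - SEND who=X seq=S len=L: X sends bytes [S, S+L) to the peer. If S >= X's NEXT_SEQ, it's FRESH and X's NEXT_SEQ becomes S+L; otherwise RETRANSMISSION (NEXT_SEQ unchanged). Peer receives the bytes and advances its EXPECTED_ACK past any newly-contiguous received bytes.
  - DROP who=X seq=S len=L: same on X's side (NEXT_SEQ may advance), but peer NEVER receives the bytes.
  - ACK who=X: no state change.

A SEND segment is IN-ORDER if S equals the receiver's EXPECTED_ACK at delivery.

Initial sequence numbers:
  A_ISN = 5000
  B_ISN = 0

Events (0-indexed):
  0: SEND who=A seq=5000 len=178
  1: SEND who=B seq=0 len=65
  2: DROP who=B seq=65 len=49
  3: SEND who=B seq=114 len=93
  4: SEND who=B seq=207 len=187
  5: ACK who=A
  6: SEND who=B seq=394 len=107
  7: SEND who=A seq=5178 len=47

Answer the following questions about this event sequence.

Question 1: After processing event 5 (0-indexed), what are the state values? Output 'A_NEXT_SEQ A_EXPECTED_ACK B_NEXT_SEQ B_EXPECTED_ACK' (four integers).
After event 0: A_seq=5178 A_ack=0 B_seq=0 B_ack=5178
After event 1: A_seq=5178 A_ack=65 B_seq=65 B_ack=5178
After event 2: A_seq=5178 A_ack=65 B_seq=114 B_ack=5178
After event 3: A_seq=5178 A_ack=65 B_seq=207 B_ack=5178
After event 4: A_seq=5178 A_ack=65 B_seq=394 B_ack=5178
After event 5: A_seq=5178 A_ack=65 B_seq=394 B_ack=5178

5178 65 394 5178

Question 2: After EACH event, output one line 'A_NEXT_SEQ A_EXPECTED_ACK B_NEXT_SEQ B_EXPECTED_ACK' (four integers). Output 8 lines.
5178 0 0 5178
5178 65 65 5178
5178 65 114 5178
5178 65 207 5178
5178 65 394 5178
5178 65 394 5178
5178 65 501 5178
5225 65 501 5225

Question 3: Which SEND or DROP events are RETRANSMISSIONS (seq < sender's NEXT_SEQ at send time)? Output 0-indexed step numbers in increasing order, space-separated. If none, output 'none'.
Answer: none

Derivation:
Step 0: SEND seq=5000 -> fresh
Step 1: SEND seq=0 -> fresh
Step 2: DROP seq=65 -> fresh
Step 3: SEND seq=114 -> fresh
Step 4: SEND seq=207 -> fresh
Step 6: SEND seq=394 -> fresh
Step 7: SEND seq=5178 -> fresh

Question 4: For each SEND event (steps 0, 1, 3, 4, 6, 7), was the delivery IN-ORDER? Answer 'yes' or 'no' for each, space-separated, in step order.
Answer: yes yes no no no yes

Derivation:
Step 0: SEND seq=5000 -> in-order
Step 1: SEND seq=0 -> in-order
Step 3: SEND seq=114 -> out-of-order
Step 4: SEND seq=207 -> out-of-order
Step 6: SEND seq=394 -> out-of-order
Step 7: SEND seq=5178 -> in-order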